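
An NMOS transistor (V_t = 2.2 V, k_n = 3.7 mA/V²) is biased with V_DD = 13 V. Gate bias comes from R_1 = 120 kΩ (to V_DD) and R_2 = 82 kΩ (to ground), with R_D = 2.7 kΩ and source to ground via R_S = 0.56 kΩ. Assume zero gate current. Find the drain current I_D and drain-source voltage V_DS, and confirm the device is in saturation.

V_G = V_DD·R_2/(R_1+R_2) = 13×82/202 = 5.28 V.
Assume saturation: I_D = (k_n/2)(V_GS − V_t)² with V_GS = V_G − I_D·R_S = 5.28 − 0.56·I_D.
Substituting gives 0.58·I_D² − 7.38·I_D + 17.5 = 0, with roots I_D = 3.16 or 9.55 mA.
The root I_D = 9.55 mA gives V_GS = -0.0724 V ≤ V_t, so take I_D = 3.16 mA.
Then V_GS = 3.51 V and V_DS = V_DD − I_D(R_D+R_S) = 13 − 3.16×3.26 = 2.7 V.
Saturation requires V_DS ≥ V_GS − V_t = 1.31 V; 2.7 ≥ 1.31 ✓.

I_D ≈ 3.2 mA, V_DS ≈ 2.7 V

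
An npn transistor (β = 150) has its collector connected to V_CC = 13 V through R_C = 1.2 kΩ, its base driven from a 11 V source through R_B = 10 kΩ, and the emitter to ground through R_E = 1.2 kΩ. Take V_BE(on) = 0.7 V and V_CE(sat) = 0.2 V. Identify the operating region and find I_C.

saturation; I_C ≈ 5.1 mA

Assume active: I_B = (11 − 0.7)/(10 + 151×1.2) = 0.0539 mA, I_C = β·I_B = 8.08 mA.
Then V_CE = 13 − 8.08×1.2 − 8.13×1.2 = -6.46 V < 0.2 V — the active assumption fails.
Re-solve with V_CE = 0.2 V. KCL at the emitter: V_E/R_E = (V_BB−0.7−V_E)/R_B + (V_CC−0.2−V_E)/R_C, giving V_E = 6.62 V.
I_C = (V_CC − 0.2 − V_E)/R_C = (12.8 − 6.62)/1.2 = 5.15 mA.
Check: I_B = (10.3 − 6.62)/10 = 0.368 mA, and β·I_B = 55.2 mA > I_C, confirming saturation.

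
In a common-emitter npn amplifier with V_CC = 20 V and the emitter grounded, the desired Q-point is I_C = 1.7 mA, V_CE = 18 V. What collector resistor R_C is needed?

R_C ≈ 1.2 kΩ

Collector loop: V_CC = I_C·R_C + V_CE.
R_C = (V_CC − V_CE)/I_C = (20 − 18)/1.7 = 1.18 kΩ.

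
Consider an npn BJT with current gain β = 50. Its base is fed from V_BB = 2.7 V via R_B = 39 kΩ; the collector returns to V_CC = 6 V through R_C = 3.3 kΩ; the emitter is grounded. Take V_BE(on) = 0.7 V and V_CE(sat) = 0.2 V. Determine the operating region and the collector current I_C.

saturation; I_C ≈ 1.8 mA

Assume active: I_B = (2.7 − 0.7)/39 = 0.0513 mA, giving I_C = β·I_B = 2.56 mA.
But then V_CE = 6 − 2.56×3.3 = -2.46 V < V_CE(sat) = 0.2 V — impossible in the active region.
So the transistor is saturated. With V_CE = 0.2 V, I_C = (V_CC − 0.2)/R_C = 5.8/3.3 = 1.76 mA.
Check: β·I_B = 2.56 mA > I_C = 1.76 mA, confirming saturation.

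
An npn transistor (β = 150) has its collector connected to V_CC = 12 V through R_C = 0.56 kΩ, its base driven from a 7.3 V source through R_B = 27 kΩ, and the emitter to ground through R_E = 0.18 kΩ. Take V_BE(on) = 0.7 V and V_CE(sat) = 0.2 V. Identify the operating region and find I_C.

Assume active: I_B = (7.3 − 0.7)/(27 + 151×0.18) = 0.122 mA, I_C = β·I_B = 18.3 mA.
Then V_CE = 12 − 18.3×0.56 − 18.4×0.18 = -1.54 V < 0.2 V — the active assumption fails.
Re-solve with V_CE = 0.2 V. KCL at the emitter: V_E/R_E = (V_BB−0.7−V_E)/R_B + (V_CC−0.2−V_E)/R_C, giving V_E = 2.89 V.
I_C = (V_CC − 0.2 − V_E)/R_C = (11.8 − 2.89)/0.56 = 15.9 mA.
Check: I_B = (6.6 − 2.89)/27 = 0.137 mA, and β·I_B = 20.6 mA > I_C, confirming saturation.

saturation; I_C ≈ 16 mA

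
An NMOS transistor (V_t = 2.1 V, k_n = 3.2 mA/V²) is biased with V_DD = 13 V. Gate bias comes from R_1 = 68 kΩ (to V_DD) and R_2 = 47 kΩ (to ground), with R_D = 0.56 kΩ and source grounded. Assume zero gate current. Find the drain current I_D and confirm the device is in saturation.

V_G = V_DD·R_2/(R_1+R_2) = 13×47/115 = 5.31 V. With the source grounded, V_GS = V_G = 5.31 V.
Assume saturation: I_D = (k_n/2)(V_GS − V_t)² = (3.2/2)×(5.31 − 2.1)² = 1.6×3.21² = 16.5 mA.
V_DS = V_DD − I_D·R_D = 13 − 16.5×0.56 = 3.75 V.
Saturation requires V_DS ≥ V_GS − V_t = 3.21 V; 3.75 ≥ 3.21 ✓.

I_D ≈ 17 mA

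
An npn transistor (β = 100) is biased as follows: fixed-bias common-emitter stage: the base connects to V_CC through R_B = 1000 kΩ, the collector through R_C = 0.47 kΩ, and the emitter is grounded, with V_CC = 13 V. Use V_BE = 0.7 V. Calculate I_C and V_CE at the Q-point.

I_C ≈ 1.2 mA, V_CE ≈ 12 V

Base loop: V_CC = I_B·R_B + V_BE, so I_B = (13 − 0.7)/1000 kΩ = 0.0123 mA.
In the active region I_C = β·I_B = 100 × 0.0123 = 1.23 mA.
Collector loop: V_CE = V_CC − I_C·R_C = 13 − 1.23×0.47 = 12.4 V.
Since V_CE = 12.4 V > V_CE(sat) ≈ 0.2 V, the transistor is in the active region as assumed.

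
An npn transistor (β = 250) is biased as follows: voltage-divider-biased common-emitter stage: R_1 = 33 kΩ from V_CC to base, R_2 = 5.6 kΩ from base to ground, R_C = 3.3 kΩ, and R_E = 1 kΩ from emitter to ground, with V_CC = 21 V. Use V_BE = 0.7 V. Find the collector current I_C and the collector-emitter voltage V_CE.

Thevenize the base divider: V_Th = V_CC·R_2/(R_1+R_2) = 21×5.6/38.6 = 3.05 V, R_Th = R_1‖R_2 = 4.79 kΩ.
Base-emitter loop: V_Th = I_B·R_Th + V_BE + (β+1)I_B·R_E, so I_B = (3.05 − 0.7) / (4.79 + 251×1) = 0.00917 mA.
I_C = β·I_B = 250×0.00917 = 2.29 mA, and I_E = (β+1)I_B = 2.3 mA.
V_CE = V_CC − I_C·R_C − I_E·R_E = 21 − 2.29×3.3 − 2.3×1 = 11.1 V.
V_CE = 11.1 V > 0.2 V confirms active-region operation.

I_C ≈ 2.3 mA, V_CE ≈ 11 V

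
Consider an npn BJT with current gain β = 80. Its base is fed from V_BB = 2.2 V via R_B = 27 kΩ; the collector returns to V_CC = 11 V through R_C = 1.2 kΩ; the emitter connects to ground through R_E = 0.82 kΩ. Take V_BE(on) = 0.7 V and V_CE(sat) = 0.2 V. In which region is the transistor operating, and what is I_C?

Assume active. Base-emitter loop: I_B = (V_BB − V_BE)/(R_B + (β+1)R_E) = (2.2 − 0.7)/(27 + 81×0.82) = 0.0161 mA.
I_C = β·I_B = 80×0.0161 = 1.28 mA.
V_CE = V_CC − I_C·R_C − I_E·R_E = 11 − 1.28×1.2 − 1.3×0.82 = 8.39 V > V_CE(sat), so the active-region assumption holds.

active; I_C ≈ 1.3 mA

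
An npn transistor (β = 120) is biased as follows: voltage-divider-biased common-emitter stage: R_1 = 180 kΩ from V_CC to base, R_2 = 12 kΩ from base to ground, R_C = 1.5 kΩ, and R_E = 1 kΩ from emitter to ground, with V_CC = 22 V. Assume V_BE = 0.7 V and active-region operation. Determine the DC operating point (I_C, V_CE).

I_C ≈ 0.61 mA, V_CE ≈ 20 V

Thevenize the base divider: V_Th = V_CC·R_2/(R_1+R_2) = 22×12/192 = 1.38 V, R_Th = R_1‖R_2 = 11.2 kΩ.
Base-emitter loop: V_Th = I_B·R_Th + V_BE + (β+1)I_B·R_E, so I_B = (1.38 − 0.7) / (11.2 + 121×1) = 0.0051 mA.
I_C = β·I_B = 120×0.0051 = 0.612 mA, and I_E = (β+1)I_B = 0.618 mA.
V_CE = V_CC − I_C·R_C − I_E·R_E = 22 − 0.612×1.5 − 0.618×1 = 20.5 V.
V_CE = 20.5 V > 0.2 V confirms active-region operation.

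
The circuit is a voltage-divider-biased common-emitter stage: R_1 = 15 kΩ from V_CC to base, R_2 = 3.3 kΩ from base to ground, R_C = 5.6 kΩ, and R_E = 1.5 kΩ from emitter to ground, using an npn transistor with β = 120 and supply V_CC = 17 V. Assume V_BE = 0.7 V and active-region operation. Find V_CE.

Thevenize the base divider: V_Th = V_CC·R_2/(R_1+R_2) = 17×3.3/18.3 = 3.07 V, R_Th = R_1‖R_2 = 2.7 kΩ.
Base-emitter loop: V_Th = I_B·R_Th + V_BE + (β+1)I_B·R_E, so I_B = (3.07 − 0.7) / (2.7 + 121×1.5) = 0.0128 mA.
I_C = β·I_B = 120×0.0128 = 1.54 mA, and I_E = (β+1)I_B = 1.55 mA.
V_CE = V_CC − I_C·R_C − I_E·R_E = 17 − 1.54×5.6 − 1.55×1.5 = 6.04 V.
V_CE = 6.04 V > 0.2 V confirms active-region operation.

V_CE ≈ 6 V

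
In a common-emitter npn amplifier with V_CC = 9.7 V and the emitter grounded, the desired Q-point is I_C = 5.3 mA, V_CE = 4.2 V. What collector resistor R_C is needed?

Collector loop: V_CC = I_C·R_C + V_CE.
R_C = (V_CC − V_CE)/I_C = (9.7 − 4.2)/5.3 = 1.04 kΩ.

R_C ≈ 1 kΩ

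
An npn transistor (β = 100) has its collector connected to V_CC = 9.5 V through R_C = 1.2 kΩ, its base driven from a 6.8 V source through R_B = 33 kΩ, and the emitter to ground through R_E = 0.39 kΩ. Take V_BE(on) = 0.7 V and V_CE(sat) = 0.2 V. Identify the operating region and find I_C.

Assume active: I_B = (6.8 − 0.7)/(33 + 101×0.39) = 0.0843 mA, I_C = β·I_B = 8.43 mA.
Then V_CE = 9.5 − 8.43×1.2 − 8.51×0.39 = -3.93 V < 0.2 V — the active assumption fails.
Re-solve with V_CE = 0.2 V. KCL at the emitter: V_E/R_E = (V_BB−0.7−V_E)/R_B + (V_CC−0.2−V_E)/R_C, giving V_E = 2.31 V.
I_C = (V_CC − 0.2 − V_E)/R_C = (9.3 − 2.31)/1.2 = 5.82 mA.
Check: I_B = (6.1 − 2.31)/33 = 0.115 mA, and β·I_B = 11.5 mA > I_C, confirming saturation.

saturation; I_C ≈ 5.8 mA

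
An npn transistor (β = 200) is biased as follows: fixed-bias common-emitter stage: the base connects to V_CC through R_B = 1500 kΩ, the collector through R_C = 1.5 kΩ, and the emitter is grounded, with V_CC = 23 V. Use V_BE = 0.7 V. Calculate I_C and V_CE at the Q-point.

I_C ≈ 3 mA, V_CE ≈ 19 V

Base loop: V_CC = I_B·R_B + V_BE, so I_B = (23 − 0.7)/1500 kΩ = 0.0149 mA.
In the active region I_C = β·I_B = 200 × 0.0149 = 2.97 mA.
Collector loop: V_CE = V_CC − I_C·R_C = 23 − 2.97×1.5 = 18.5 V.
Since V_CE = 18.5 V > V_CE(sat) ≈ 0.2 V, the transistor is in the active region as assumed.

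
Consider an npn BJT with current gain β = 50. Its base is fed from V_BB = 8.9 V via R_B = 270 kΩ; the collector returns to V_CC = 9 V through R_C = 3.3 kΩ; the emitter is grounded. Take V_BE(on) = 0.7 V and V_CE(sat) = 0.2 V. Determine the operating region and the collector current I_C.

active; I_C ≈ 1.5 mA

Assume active. Base-emitter loop: I_B = (V_BB − V_BE)/R_B = (8.9 − 0.7)/270 = 0.0304 mA.
I_C = β·I_B = 50×0.0304 = 1.52 mA.
V_CE = V_CC − I_C·R_C = 9 − 1.52×3.3 = 3.99 V > V_CE(sat), so the active-region assumption holds.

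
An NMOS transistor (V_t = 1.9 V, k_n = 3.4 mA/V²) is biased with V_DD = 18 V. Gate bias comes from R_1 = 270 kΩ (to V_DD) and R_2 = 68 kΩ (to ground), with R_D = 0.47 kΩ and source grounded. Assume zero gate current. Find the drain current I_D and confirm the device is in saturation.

I_D ≈ 5 mA

V_G = V_DD·R_2/(R_1+R_2) = 18×68/338 = 3.62 V. With the source grounded, V_GS = V_G = 3.62 V.
Assume saturation: I_D = (k_n/2)(V_GS − V_t)² = (3.4/2)×(3.62 − 1.9)² = 1.7×1.72² = 5.04 mA.
V_DS = V_DD − I_D·R_D = 18 − 5.04×0.47 = 15.6 V.
Saturation requires V_DS ≥ V_GS − V_t = 1.72 V; 15.6 ≥ 1.72 ✓.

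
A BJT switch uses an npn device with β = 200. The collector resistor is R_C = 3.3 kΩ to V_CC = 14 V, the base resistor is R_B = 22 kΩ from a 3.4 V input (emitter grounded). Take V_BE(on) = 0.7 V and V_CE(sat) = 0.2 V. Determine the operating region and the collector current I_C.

Assume active: I_B = (3.4 − 0.7)/22 = 0.123 mA, giving I_C = β·I_B = 24.5 mA.
But then V_CE = 14 − 24.5×3.3 = -67 V < V_CE(sat) = 0.2 V — impossible in the active region.
So the transistor is saturated. With V_CE = 0.2 V, I_C = (V_CC − 0.2)/R_C = 13.8/3.3 = 4.18 mA.
Check: β·I_B = 24.5 mA > I_C = 4.18 mA, confirming saturation.

saturation; I_C ≈ 4.2 mA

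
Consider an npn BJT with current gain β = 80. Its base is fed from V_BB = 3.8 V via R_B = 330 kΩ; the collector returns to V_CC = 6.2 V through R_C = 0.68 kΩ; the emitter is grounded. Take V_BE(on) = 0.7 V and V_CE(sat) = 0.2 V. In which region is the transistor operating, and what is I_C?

Assume active. Base-emitter loop: I_B = (V_BB − V_BE)/R_B = (3.8 − 0.7)/330 = 0.00939 mA.
I_C = β·I_B = 80×0.00939 = 0.752 mA.
V_CE = V_CC − I_C·R_C = 6.2 − 0.752×0.68 = 5.69 V > V_CE(sat), so the active-region assumption holds.

active; I_C ≈ 0.75 mA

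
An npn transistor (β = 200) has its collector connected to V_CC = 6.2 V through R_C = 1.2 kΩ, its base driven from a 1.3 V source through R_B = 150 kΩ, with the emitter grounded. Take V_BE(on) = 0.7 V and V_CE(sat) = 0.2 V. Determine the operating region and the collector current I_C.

active; I_C ≈ 0.8 mA

Assume active. Base-emitter loop: I_B = (V_BB − V_BE)/R_B = (1.3 − 0.7)/150 = 0.004 mA.
I_C = β·I_B = 200×0.004 = 0.8 mA.
V_CE = V_CC − I_C·R_C = 6.2 − 0.8×1.2 = 5.24 V > V_CE(sat), so the active-region assumption holds.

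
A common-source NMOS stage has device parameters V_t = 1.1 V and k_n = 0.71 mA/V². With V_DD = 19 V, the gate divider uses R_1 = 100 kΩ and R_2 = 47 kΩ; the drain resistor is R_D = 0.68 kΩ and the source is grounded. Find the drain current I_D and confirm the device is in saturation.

I_D ≈ 8.8 mA

V_G = V_DD·R_2/(R_1+R_2) = 19×47/147 = 6.07 V. With the source grounded, V_GS = V_G = 6.07 V.
Assume saturation: I_D = (k_n/2)(V_GS − V_t)² = (0.71/2)×(6.07 − 1.1)² = 0.355×4.97² = 8.79 mA.
V_DS = V_DD − I_D·R_D = 19 − 8.79×0.68 = 13 V.
Saturation requires V_DS ≥ V_GS − V_t = 4.97 V; 13 ≥ 4.97 ✓.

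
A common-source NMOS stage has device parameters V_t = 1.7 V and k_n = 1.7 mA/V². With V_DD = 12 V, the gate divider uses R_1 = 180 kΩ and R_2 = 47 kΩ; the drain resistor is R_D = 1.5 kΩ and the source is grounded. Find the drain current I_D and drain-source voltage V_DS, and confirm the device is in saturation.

V_G = V_DD·R_2/(R_1+R_2) = 12×47/227 = 2.48 V. With the source grounded, V_GS = V_G = 2.48 V.
Assume saturation: I_D = (k_n/2)(V_GS − V_t)² = (1.7/2)×(2.48 − 1.7)² = 0.85×0.785² = 0.523 mA.
V_DS = V_DD − I_D·R_D = 12 − 0.523×1.5 = 11.2 V.
Saturation requires V_DS ≥ V_GS − V_t = 0.785 V; 11.2 ≥ 0.785 ✓.

I_D ≈ 0.52 mA, V_DS ≈ 11 V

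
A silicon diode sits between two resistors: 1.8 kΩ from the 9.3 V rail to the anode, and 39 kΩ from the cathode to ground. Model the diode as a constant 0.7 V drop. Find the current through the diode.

The two resistors are in series with the diode, so KVL gives 9.3 = I·1.8 + 0.7 + I·39.
I = (9.3 − 0.7) / (1.8 + 39) kΩ = 8.6 / 40.8 = 0.211 mA.

I ≈ 0.21 mA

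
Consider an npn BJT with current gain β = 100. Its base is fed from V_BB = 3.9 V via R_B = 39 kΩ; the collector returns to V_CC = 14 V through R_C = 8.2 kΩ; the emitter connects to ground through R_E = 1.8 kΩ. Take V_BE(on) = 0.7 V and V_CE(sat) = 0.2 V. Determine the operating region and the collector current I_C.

saturation; I_C ≈ 1.4 mA

Assume active: I_B = (3.9 − 0.7)/(39 + 101×1.8) = 0.0145 mA, I_C = β·I_B = 1.45 mA.
Then V_CE = 14 − 1.45×8.2 − 1.46×1.8 = -0.519 V < 0.2 V — the active assumption fails.
Re-solve with V_CE = 0.2 V. KCL at the emitter: V_E/R_E = (V_BB−0.7−V_E)/R_B + (V_CC−0.2−V_E)/R_C, giving V_E = 2.51 V.
I_C = (V_CC − 0.2 − V_E)/R_C = (13.8 − 2.51)/8.2 = 1.38 mA.
Check: I_B = (3.2 − 2.51)/39 = 0.0177 mA, and β·I_B = 1.77 mA > I_C, confirming saturation.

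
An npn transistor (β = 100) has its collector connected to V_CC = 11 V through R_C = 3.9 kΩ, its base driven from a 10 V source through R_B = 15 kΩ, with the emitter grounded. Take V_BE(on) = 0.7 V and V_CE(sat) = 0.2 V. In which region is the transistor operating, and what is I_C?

Assume active: I_B = (10 − 0.7)/15 = 0.62 mA, giving I_C = β·I_B = 62 mA.
But then V_CE = 11 − 62×3.9 = -231 V < V_CE(sat) = 0.2 V — impossible in the active region.
So the transistor is saturated. With V_CE = 0.2 V, I_C = (V_CC − 0.2)/R_C = 10.8/3.9 = 2.77 mA.
Check: β·I_B = 62 mA > I_C = 2.77 mA, confirming saturation.

saturation; I_C ≈ 2.8 mA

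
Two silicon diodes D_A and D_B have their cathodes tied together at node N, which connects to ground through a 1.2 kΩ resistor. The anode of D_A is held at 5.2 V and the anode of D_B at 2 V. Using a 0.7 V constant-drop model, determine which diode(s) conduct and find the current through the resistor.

Assume both conduct. Then node N would need to be at both 5.2−0.7 = 4.5 V and 2−0.7 = 1.3 V, which is impossible.
Assume only D_A conducts: V_N = 5.2 − 0.7 = 4.5 V, so I_R = 4.5/1.2 = 3.75 mA.
Check D_B: its anode-to-cathode voltage is 2 − 4.5 = -2.5 V < 0.7 V, so it is off. The assumption is consistent.

Only D_A conducts; I_R ≈ 3.8 mA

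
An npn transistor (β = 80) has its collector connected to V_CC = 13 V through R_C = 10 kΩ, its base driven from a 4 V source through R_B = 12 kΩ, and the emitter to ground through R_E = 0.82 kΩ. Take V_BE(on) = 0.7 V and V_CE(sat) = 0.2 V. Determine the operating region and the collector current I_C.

Assume active: I_B = (4 − 0.7)/(12 + 81×0.82) = 0.0421 mA, I_C = β·I_B = 3.37 mA.
Then V_CE = 13 − 3.37×10 − 3.41×0.82 = -23.5 V < 0.2 V — the active assumption fails.
Re-solve with V_CE = 0.2 V. KCL at the emitter: V_E/R_E = (V_BB−0.7−V_E)/R_B + (V_CC−0.2−V_E)/R_C, giving V_E = 1.11 V.
I_C = (V_CC − 0.2 − V_E)/R_C = (12.8 − 1.11)/10 = 1.17 mA.
Check: I_B = (3.3 − 1.11)/12 = 0.183 mA, and β·I_B = 14.6 mA > I_C, confirming saturation.

saturation; I_C ≈ 1.2 mA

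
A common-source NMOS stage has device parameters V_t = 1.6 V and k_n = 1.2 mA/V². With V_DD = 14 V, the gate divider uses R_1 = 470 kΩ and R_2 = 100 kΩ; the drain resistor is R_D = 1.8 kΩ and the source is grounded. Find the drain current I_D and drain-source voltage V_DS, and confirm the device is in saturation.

I_D ≈ 0.44 mA, V_DS ≈ 13 V

V_G = V_DD·R_2/(R_1+R_2) = 14×100/570 = 2.46 V. With the source grounded, V_GS = V_G = 2.46 V.
Assume saturation: I_D = (k_n/2)(V_GS − V_t)² = (1.2/2)×(2.46 − 1.6)² = 0.6×0.856² = 0.44 mA.
V_DS = V_DD − I_D·R_D = 14 − 0.44×1.8 = 13.2 V.
Saturation requires V_DS ≥ V_GS − V_t = 0.856 V; 13.2 ≥ 0.856 ✓.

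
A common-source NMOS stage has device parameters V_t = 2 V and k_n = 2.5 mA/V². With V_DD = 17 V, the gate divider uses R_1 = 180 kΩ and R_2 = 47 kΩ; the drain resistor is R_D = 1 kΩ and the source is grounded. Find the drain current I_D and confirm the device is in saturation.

V_G = V_DD·R_2/(R_1+R_2) = 17×47/227 = 3.52 V. With the source grounded, V_GS = V_G = 3.52 V.
Assume saturation: I_D = (k_n/2)(V_GS − V_t)² = (2.5/2)×(3.52 − 2)² = 1.25×1.52² = 2.89 mA.
V_DS = V_DD − I_D·R_D = 17 − 2.89×1 = 14.1 V.
Saturation requires V_DS ≥ V_GS − V_t = 1.52 V; 14.1 ≥ 1.52 ✓.

I_D ≈ 2.9 mA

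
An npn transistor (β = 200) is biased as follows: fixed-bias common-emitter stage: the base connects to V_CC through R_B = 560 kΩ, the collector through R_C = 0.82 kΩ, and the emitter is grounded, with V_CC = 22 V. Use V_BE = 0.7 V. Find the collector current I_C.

Base loop: V_CC = I_B·R_B + V_BE, so I_B = (22 − 0.7)/560 kΩ = 0.038 mA.
In the active region I_C = β·I_B = 200 × 0.038 = 7.61 mA.
Collector loop: V_CE = V_CC − I_C·R_C = 22 − 7.61×0.82 = 15.8 V.
Since V_CE = 15.8 V > V_CE(sat) ≈ 0.2 V, the transistor is in the active region as assumed.

I_C ≈ 7.6 mA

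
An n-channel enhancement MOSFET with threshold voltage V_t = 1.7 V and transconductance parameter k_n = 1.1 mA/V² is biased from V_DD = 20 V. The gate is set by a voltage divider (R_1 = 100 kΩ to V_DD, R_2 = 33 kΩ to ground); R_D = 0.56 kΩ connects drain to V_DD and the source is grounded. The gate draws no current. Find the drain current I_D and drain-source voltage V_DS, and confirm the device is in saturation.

V_G = V_DD·R_2/(R_1+R_2) = 20×33/133 = 4.96 V. With the source grounded, V_GS = V_G = 4.96 V.
Assume saturation: I_D = (k_n/2)(V_GS − V_t)² = (1.1/2)×(4.96 − 1.7)² = 0.55×3.26² = 5.85 mA.
V_DS = V_DD − I_D·R_D = 20 − 5.85×0.56 = 16.7 V.
Saturation requires V_DS ≥ V_GS − V_t = 3.26 V; 16.7 ≥ 3.26 ✓.

I_D ≈ 5.9 mA, V_DS ≈ 17 V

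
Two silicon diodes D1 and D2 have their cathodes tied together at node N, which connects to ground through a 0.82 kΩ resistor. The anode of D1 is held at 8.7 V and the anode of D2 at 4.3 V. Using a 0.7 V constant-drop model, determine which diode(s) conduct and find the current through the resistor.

Only D1 conducts; I_R ≈ 9.8 mA

Assume both conduct. Then node N would need to be at both 8.7−0.7 = 8 V and 4.3−0.7 = 3.6 V, which is impossible.
Assume only D1 conducts: V_N = 8.7 − 0.7 = 8 V, so I_R = 8/0.82 = 9.76 mA.
Check D2: its anode-to-cathode voltage is 4.3 − 8 = -3.7 V < 0.7 V, so it is off. The assumption is consistent.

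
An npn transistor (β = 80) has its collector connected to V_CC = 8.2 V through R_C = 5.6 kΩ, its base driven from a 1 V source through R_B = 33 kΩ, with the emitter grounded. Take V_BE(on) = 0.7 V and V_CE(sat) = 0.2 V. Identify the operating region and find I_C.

Assume active. Base-emitter loop: I_B = (V_BB − V_BE)/R_B = (1 − 0.7)/33 = 0.00909 mA.
I_C = β·I_B = 80×0.00909 = 0.727 mA.
V_CE = V_CC − I_C·R_C = 8.2 − 0.727×5.6 = 4.13 V > V_CE(sat), so the active-region assumption holds.

active; I_C ≈ 0.73 mA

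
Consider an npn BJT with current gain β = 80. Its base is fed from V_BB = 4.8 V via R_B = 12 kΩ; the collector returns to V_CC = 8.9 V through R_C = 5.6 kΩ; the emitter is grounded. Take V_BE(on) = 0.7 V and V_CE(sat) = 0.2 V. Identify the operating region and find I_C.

saturation; I_C ≈ 1.6 mA

Assume active: I_B = (4.8 − 0.7)/12 = 0.342 mA, giving I_C = β·I_B = 27.3 mA.
But then V_CE = 8.9 − 27.3×5.6 = -144 V < V_CE(sat) = 0.2 V — impossible in the active region.
So the transistor is saturated. With V_CE = 0.2 V, I_C = (V_CC − 0.2)/R_C = 8.7/5.6 = 1.55 mA.
Check: β·I_B = 27.3 mA > I_C = 1.55 mA, confirming saturation.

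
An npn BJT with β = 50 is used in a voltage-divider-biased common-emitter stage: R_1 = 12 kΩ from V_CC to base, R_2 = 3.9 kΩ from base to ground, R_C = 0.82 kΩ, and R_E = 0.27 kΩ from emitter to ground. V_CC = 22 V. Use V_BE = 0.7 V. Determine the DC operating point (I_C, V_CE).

Thevenize the base divider: V_Th = V_CC·R_2/(R_1+R_2) = 22×3.9/15.9 = 5.4 V, R_Th = R_1‖R_2 = 2.94 kΩ.
Base-emitter loop: V_Th = I_B·R_Th + V_BE + (β+1)I_B·R_E, so I_B = (5.4 − 0.7) / (2.94 + 51×0.27) = 0.281 mA.
I_C = β·I_B = 50×0.281 = 14 mA, and I_E = (β+1)I_B = 14.3 mA.
V_CE = V_CC − I_C·R_C − I_E·R_E = 22 − 14×0.82 − 14.3×0.27 = 6.61 V.
V_CE = 6.61 V > 0.2 V confirms active-region operation.

I_C ≈ 14 mA, V_CE ≈ 6.6 V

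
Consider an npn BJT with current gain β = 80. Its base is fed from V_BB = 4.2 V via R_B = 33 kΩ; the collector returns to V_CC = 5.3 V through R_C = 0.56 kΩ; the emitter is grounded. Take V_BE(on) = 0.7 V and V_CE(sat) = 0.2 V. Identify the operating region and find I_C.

active; I_C ≈ 8.5 mA

Assume active. Base-emitter loop: I_B = (V_BB − V_BE)/R_B = (4.2 − 0.7)/33 = 0.106 mA.
I_C = β·I_B = 80×0.106 = 8.48 mA.
V_CE = V_CC − I_C·R_C = 5.3 − 8.48×0.56 = 0.548 V > V_CE(sat), so the active-region assumption holds.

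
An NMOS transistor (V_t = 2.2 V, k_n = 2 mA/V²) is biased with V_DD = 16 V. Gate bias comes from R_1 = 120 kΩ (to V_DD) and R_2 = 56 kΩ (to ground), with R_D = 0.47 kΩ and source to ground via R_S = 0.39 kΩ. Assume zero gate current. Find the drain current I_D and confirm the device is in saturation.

I_D ≈ 3 mA

V_G = V_DD·R_2/(R_1+R_2) = 16×56/176 = 5.09 V.
Assume saturation: I_D = (k_n/2)(V_GS − V_t)² with V_GS = V_G − I_D·R_S = 5.09 − 0.39·I_D.
Substituting gives 0.152·I_D² − 3.25·I_D + 8.36 = 0, with roots I_D = 2.98 or 18.4 mA.
The root I_D = 18.4 mA gives V_GS = -2.09 V ≤ V_t, so take I_D = 2.98 mA.
Then V_GS = 3.93 V and V_DS = V_DD − I_D(R_D+R_S) = 16 − 2.98×0.86 = 13.4 V.
Saturation requires V_DS ≥ V_GS − V_t = 1.73 V; 13.4 ≥ 1.73 ✓.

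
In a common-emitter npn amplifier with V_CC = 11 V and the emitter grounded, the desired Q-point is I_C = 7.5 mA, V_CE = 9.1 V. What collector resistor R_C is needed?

Collector loop: V_CC = I_C·R_C + V_CE.
R_C = (V_CC − V_CE)/I_C = (11 − 9.1)/7.5 = 0.253 kΩ.

R_C ≈ 0.25 kΩ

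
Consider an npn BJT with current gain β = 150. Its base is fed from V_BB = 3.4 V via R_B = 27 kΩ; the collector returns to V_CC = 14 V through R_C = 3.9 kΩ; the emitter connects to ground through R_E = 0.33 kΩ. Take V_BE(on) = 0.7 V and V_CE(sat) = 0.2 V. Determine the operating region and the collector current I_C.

saturation; I_C ≈ 3.3 mA

Assume active: I_B = (3.4 − 0.7)/(27 + 151×0.33) = 0.0351 mA, I_C = β·I_B = 5.27 mA.
Then V_CE = 14 − 5.27×3.9 − 5.31×0.33 = -8.31 V < 0.2 V — the active assumption fails.
Re-solve with V_CE = 0.2 V. KCL at the emitter: V_E/R_E = (V_BB−0.7−V_E)/R_B + (V_CC−0.2−V_E)/R_C, giving V_E = 1.09 V.
I_C = (V_CC − 0.2 − V_E)/R_C = (13.8 − 1.09)/3.9 = 3.26 mA.
Check: I_B = (2.7 − 1.09)/27 = 0.0595 mA, and β·I_B = 8.92 mA > I_C, confirming saturation.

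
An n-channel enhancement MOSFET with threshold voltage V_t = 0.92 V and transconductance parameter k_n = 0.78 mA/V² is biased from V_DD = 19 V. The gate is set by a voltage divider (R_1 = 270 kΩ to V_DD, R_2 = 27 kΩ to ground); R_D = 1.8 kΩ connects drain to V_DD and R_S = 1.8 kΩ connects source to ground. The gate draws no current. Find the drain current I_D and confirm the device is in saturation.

V_G = V_DD·R_2/(R_1+R_2) = 19×27/297 = 1.73 V.
Assume saturation: I_D = (k_n/2)(V_GS − V_t)² with V_GS = V_G − I_D·R_S = 1.73 − 1.8·I_D.
Substituting gives 1.26·I_D² − 2.13·I_D + 0.254 = 0, with roots I_D = 0.129 or 1.56 mA.
The root I_D = 1.56 mA gives V_GS = -1.08 V ≤ V_t, so take I_D = 0.129 mA.
Then V_GS = 1.5 V and V_DS = V_DD − I_D(R_D+R_S) = 19 − 0.129×3.6 = 18.5 V.
Saturation requires V_DS ≥ V_GS − V_t = 0.575 V; 18.5 ≥ 0.575 ✓.

I_D ≈ 0.13 mA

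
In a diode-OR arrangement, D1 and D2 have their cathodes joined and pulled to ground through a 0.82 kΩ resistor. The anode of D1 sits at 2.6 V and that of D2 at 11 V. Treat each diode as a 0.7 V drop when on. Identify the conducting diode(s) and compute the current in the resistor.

Only D2 conducts; I_R ≈ 13 mA

Assume both conduct. Then node N would need to be at both 2.6−0.7 = 1.9 V and 11−0.7 = 10.3 V, which is impossible.
Assume only D2 conducts: V_N = 11 − 0.7 = 10.3 V, so I_R = 10.3/0.82 = 12.6 mA.
Check D1: its anode-to-cathode voltage is 2.6 − 10.3 = -7.7 V < 0.7 V, so it is off. The assumption is consistent.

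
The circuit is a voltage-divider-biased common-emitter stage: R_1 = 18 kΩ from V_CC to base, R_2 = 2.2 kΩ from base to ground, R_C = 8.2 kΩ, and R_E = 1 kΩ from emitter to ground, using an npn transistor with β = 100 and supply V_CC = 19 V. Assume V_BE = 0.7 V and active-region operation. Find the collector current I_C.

Thevenize the base divider: V_Th = V_CC·R_2/(R_1+R_2) = 19×2.2/20.2 = 2.07 V, R_Th = R_1‖R_2 = 1.96 kΩ.
Base-emitter loop: V_Th = I_B·R_Th + V_BE + (β+1)I_B·R_E, so I_B = (2.07 − 0.7) / (1.96 + 101×1) = 0.0133 mA.
I_C = β·I_B = 100×0.0133 = 1.33 mA, and I_E = (β+1)I_B = 1.34 mA.
V_CE = V_CC − I_C·R_C − I_E·R_E = 19 − 1.33×8.2 − 1.34×1 = 6.75 V.
V_CE = 6.75 V > 0.2 V confirms active-region operation.

I_C ≈ 1.3 mA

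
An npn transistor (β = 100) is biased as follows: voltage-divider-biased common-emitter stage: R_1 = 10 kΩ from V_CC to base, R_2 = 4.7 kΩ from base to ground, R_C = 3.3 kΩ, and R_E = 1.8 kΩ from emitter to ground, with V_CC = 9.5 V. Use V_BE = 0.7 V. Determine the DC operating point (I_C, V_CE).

I_C ≈ 1.3 mA, V_CE ≈ 3 V

Thevenize the base divider: V_Th = V_CC·R_2/(R_1+R_2) = 9.5×4.7/14.7 = 3.04 V, R_Th = R_1‖R_2 = 3.2 kΩ.
Base-emitter loop: V_Th = I_B·R_Th + V_BE + (β+1)I_B·R_E, so I_B = (3.04 − 0.7) / (3.2 + 101×1.8) = 0.0126 mA.
I_C = β·I_B = 100×0.0126 = 1.26 mA, and I_E = (β+1)I_B = 1.28 mA.
V_CE = V_CC − I_C·R_C − I_E·R_E = 9.5 − 1.26×3.3 − 1.28×1.8 = 3.03 V.
V_CE = 3.03 V > 0.2 V confirms active-region operation.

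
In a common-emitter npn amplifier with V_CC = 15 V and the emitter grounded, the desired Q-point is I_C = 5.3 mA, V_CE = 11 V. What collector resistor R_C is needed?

Collector loop: V_CC = I_C·R_C + V_CE.
R_C = (V_CC − V_CE)/I_C = (15 − 11)/5.3 = 0.755 kΩ.

R_C ≈ 0.75 kΩ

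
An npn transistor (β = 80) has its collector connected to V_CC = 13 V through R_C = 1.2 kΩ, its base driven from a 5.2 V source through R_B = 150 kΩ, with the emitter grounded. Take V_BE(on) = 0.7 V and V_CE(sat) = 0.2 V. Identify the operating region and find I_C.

active; I_C ≈ 2.4 mA

Assume active. Base-emitter loop: I_B = (V_BB − V_BE)/R_B = (5.2 − 0.7)/150 = 0.03 mA.
I_C = β·I_B = 80×0.03 = 2.4 mA.
V_CE = V_CC − I_C·R_C = 13 − 2.4×1.2 = 10.1 V > V_CE(sat), so the active-region assumption holds.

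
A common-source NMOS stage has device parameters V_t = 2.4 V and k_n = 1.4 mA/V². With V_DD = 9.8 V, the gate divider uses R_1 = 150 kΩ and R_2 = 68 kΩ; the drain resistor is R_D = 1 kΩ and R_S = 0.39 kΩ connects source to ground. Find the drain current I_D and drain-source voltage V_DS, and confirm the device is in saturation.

I_D ≈ 0.23 mA, V_DS ≈ 9.5 V

V_G = V_DD·R_2/(R_1+R_2) = 9.8×68/218 = 3.06 V.
Assume saturation: I_D = (k_n/2)(V_GS − V_t)² with V_GS = V_G − I_D·R_S = 3.06 − 0.39·I_D.
Substituting gives 0.106·I_D² − 1.36·I_D + 0.302 = 0, with roots I_D = 0.226 or 12.5 mA.
The root I_D = 12.5 mA gives V_GS = -1.83 V ≤ V_t, so take I_D = 0.226 mA.
Then V_GS = 2.97 V and V_DS = V_DD − I_D(R_D+R_S) = 9.8 − 0.226×1.39 = 9.49 V.
Saturation requires V_DS ≥ V_GS − V_t = 0.569 V; 9.49 ≥ 0.569 ✓.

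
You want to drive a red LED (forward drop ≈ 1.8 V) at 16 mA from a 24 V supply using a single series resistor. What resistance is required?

The resistor drops V_S − V_D = 24 − 1.8 = 22.2 V at 16 mA.
R = 22.2 V / 16 mA = 1.39 kΩ.

R ≈ 1.4 kΩ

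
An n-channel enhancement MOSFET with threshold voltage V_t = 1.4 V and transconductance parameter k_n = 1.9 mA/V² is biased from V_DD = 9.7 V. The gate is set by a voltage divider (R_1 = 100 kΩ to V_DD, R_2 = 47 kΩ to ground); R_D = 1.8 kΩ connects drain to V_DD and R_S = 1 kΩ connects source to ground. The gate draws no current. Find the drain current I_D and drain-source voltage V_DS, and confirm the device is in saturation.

V_G = V_DD·R_2/(R_1+R_2) = 9.7×47/147 = 3.1 V.
Assume saturation: I_D = (k_n/2)(V_GS − V_t)² with V_GS = V_G − I_D·R_S = 3.1 − 1·I_D.
Substituting gives 0.95·I_D² − 4.23·I_D + 2.75 = 0, with roots I_D = 0.79 or 3.67 mA.
The root I_D = 3.67 mA gives V_GS = -0.564 V ≤ V_t, so take I_D = 0.79 mA.
Then V_GS = 2.31 V and V_DS = V_DD − I_D(R_D+R_S) = 9.7 − 0.79×2.8 = 7.49 V.
Saturation requires V_DS ≥ V_GS − V_t = 0.912 V; 7.49 ≥ 0.912 ✓.

I_D ≈ 0.79 mA, V_DS ≈ 7.5 V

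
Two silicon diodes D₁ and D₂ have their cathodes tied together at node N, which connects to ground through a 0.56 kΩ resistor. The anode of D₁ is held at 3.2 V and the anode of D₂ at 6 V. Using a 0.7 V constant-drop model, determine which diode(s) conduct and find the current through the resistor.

Only D₂ conducts; I_R ≈ 9.5 mA

Assume both conduct. Then node N would need to be at both 3.2−0.7 = 2.5 V and 6−0.7 = 5.3 V, which is impossible.
Assume only D₂ conducts: V_N = 6 − 0.7 = 5.3 V, so I_R = 5.3/0.56 = 9.46 mA.
Check D₁: its anode-to-cathode voltage is 3.2 − 5.3 = -2.1 V < 0.7 V, so it is off. The assumption is consistent.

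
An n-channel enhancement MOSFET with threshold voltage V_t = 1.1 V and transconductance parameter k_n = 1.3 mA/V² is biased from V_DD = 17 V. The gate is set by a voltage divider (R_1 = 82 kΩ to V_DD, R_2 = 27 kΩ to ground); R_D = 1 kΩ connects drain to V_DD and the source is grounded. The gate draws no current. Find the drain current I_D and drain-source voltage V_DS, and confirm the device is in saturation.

I_D ≈ 6.3 mA, V_DS ≈ 11 V

V_G = V_DD·R_2/(R_1+R_2) = 17×27/109 = 4.21 V. With the source grounded, V_GS = V_G = 4.21 V.
Assume saturation: I_D = (k_n/2)(V_GS − V_t)² = (1.3/2)×(4.21 − 1.1)² = 0.65×3.11² = 6.29 mA.
V_DS = V_DD − I_D·R_D = 17 − 6.29×1 = 10.7 V.
Saturation requires V_DS ≥ V_GS − V_t = 3.11 V; 10.7 ≥ 3.11 ✓.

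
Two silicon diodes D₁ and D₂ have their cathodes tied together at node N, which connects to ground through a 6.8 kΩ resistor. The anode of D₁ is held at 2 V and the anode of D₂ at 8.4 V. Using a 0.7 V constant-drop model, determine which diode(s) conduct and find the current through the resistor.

Only D₂ conducts; I_R ≈ 1.1 mA

Assume both conduct. Then node N would need to be at both 2−0.7 = 1.3 V and 8.4−0.7 = 7.7 V, which is impossible.
Assume only D₂ conducts: V_N = 8.4 − 0.7 = 7.7 V, so I_R = 7.7/6.8 = 1.13 mA.
Check D₁: its anode-to-cathode voltage is 2 − 7.7 = -5.7 V < 0.7 V, so it is off. The assumption is consistent.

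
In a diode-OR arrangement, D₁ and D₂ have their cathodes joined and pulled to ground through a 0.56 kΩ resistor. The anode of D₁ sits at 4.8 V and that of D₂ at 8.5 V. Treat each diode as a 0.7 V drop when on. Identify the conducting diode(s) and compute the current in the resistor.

Only D₂ conducts; I_R ≈ 14 mA

Assume both conduct. Then node N would need to be at both 4.8−0.7 = 4.1 V and 8.5−0.7 = 7.8 V, which is impossible.
Assume only D₂ conducts: V_N = 8.5 − 0.7 = 7.8 V, so I_R = 7.8/0.56 = 13.9 mA.
Check D₁: its anode-to-cathode voltage is 4.8 − 7.8 = -3 V < 0.7 V, so it is off. The assumption is consistent.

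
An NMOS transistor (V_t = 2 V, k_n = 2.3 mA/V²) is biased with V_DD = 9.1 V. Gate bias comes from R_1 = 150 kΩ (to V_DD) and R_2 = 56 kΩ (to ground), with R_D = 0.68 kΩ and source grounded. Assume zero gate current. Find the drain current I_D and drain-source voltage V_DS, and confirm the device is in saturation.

I_D ≈ 0.26 mA, V_DS ≈ 8.9 V

V_G = V_DD·R_2/(R_1+R_2) = 9.1×56/206 = 2.47 V. With the source grounded, V_GS = V_G = 2.47 V.
Assume saturation: I_D = (k_n/2)(V_GS − V_t)² = (2.3/2)×(2.47 − 2)² = 1.15×0.474² = 0.258 mA.
V_DS = V_DD − I_D·R_D = 9.1 − 0.258×0.68 = 8.92 V.
Saturation requires V_DS ≥ V_GS − V_t = 0.474 V; 8.92 ≥ 0.474 ✓.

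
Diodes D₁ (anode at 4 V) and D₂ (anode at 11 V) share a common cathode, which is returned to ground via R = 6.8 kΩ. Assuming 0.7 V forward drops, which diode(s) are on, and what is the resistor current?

Only D₂ conducts; I_R ≈ 1.5 mA

Assume both conduct. Then node N would need to be at both 4−0.7 = 3.3 V and 11−0.7 = 10.3 V, which is impossible.
Assume only D₂ conducts: V_N = 11 − 0.7 = 10.3 V, so I_R = 10.3/6.8 = 1.51 mA.
Check D₁: its anode-to-cathode voltage is 4 − 10.3 = -6.3 V < 0.7 V, so it is off. The assumption is consistent.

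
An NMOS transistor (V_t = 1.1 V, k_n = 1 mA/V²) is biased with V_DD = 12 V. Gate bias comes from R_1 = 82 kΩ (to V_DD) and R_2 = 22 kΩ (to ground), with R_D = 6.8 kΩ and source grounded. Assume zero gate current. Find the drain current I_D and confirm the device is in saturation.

V_G = V_DD·R_2/(R_1+R_2) = 12×22/104 = 2.54 V. With the source grounded, V_GS = V_G = 2.54 V.
Assume saturation: I_D = (k_n/2)(V_GS − V_t)² = (1/2)×(2.54 − 1.1)² = 0.5×1.44² = 1.03 mA.
V_DS = V_DD − I_D·R_D = 12 − 1.03×6.8 = 4.96 V.
Saturation requires V_DS ≥ V_GS − V_t = 1.44 V; 4.96 ≥ 1.44 ✓.

I_D ≈ 1 mA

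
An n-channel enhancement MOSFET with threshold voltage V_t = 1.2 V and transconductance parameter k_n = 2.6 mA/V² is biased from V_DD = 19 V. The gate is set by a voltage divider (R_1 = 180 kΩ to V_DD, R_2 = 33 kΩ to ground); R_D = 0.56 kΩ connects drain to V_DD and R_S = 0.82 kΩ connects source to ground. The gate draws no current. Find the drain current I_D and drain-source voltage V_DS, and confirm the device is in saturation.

V_G = V_DD·R_2/(R_1+R_2) = 19×33/213 = 2.94 V.
Assume saturation: I_D = (k_n/2)(V_GS − V_t)² with V_GS = V_G − I_D·R_S = 2.94 − 0.82·I_D.
Substituting gives 0.874·I_D² − 4.72·I_D + 3.95 = 0, with roots I_D = 1.04 or 4.36 mA.
The root I_D = 4.36 mA gives V_GS = -0.631 V ≤ V_t, so take I_D = 1.04 mA.
Then V_GS = 2.09 V and V_DS = V_DD − I_D(R_D+R_S) = 19 − 1.04×1.38 = 17.6 V.
Saturation requires V_DS ≥ V_GS − V_t = 0.893 V; 17.6 ≥ 0.893 ✓.

I_D ≈ 1 mA, V_DS ≈ 18 V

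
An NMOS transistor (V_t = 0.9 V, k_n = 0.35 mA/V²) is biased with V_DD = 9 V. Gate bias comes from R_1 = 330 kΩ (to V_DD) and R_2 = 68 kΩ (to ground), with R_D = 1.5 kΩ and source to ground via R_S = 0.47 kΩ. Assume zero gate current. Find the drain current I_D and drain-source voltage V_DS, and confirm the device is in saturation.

V_G = V_DD·R_2/(R_1+R_2) = 9×68/398 = 1.54 V.
Assume saturation: I_D = (k_n/2)(V_GS − V_t)² with V_GS = V_G − I_D·R_S = 1.54 − 0.47·I_D.
Substituting gives 0.0387·I_D² − 1.1·I_D + 0.0712 = 0, with roots I_D = 0.0646 or 28.5 mA.
The root I_D = 28.5 mA gives V_GS = -11.9 V ≤ V_t, so take I_D = 0.0646 mA.
Then V_GS = 1.51 V and V_DS = V_DD − I_D(R_D+R_S) = 9 − 0.0646×1.97 = 8.87 V.
Saturation requires V_DS ≥ V_GS − V_t = 0.607 V; 8.87 ≥ 0.607 ✓.

I_D ≈ 0.065 mA, V_DS ≈ 8.9 V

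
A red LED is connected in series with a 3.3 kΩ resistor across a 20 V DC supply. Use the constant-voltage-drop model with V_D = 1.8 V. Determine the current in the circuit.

I ≈ 5.5 mA

KVL around the loop: 20 = V_D + I·R = 1.8 + I × 3.3 kΩ.
So I = (20 − 1.8) / 3.3 kΩ = 18.2 / 3.3 = 5.52 mA.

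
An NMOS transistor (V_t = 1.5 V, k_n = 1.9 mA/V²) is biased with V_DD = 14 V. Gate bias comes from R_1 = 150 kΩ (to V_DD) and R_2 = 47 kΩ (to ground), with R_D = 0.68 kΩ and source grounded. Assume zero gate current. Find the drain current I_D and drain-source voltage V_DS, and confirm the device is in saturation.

V_G = V_DD·R_2/(R_1+R_2) = 14×47/197 = 3.34 V. With the source grounded, V_GS = V_G = 3.34 V.
Assume saturation: I_D = (k_n/2)(V_GS − V_t)² = (1.9/2)×(3.34 − 1.5)² = 0.95×1.84² = 3.22 mA.
V_DS = V_DD − I_D·R_D = 14 − 3.22×0.68 = 11.8 V.
Saturation requires V_DS ≥ V_GS − V_t = 1.84 V; 11.8 ≥ 1.84 ✓.

I_D ≈ 3.2 mA, V_DS ≈ 12 V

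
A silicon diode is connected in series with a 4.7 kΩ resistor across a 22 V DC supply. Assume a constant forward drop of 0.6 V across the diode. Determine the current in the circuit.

I ≈ 4.6 mA

KVL around the loop: 22 = V_D + I·R = 0.6 + I × 4.7 kΩ.
So I = (22 − 0.6) / 4.7 kΩ = 21.4 / 4.7 = 4.55 mA.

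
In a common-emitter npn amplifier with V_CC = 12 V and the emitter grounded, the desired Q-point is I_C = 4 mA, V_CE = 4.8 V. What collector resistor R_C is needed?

Collector loop: V_CC = I_C·R_C + V_CE.
R_C = (V_CC − V_CE)/I_C = (12 − 4.8)/4 = 1.8 kΩ.

R_C ≈ 1.8 kΩ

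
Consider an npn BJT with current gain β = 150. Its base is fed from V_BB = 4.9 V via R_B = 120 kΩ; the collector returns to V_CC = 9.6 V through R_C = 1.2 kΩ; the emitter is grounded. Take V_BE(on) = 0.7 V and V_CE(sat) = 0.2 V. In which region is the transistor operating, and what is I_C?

active; I_C ≈ 5.3 mA

Assume active. Base-emitter loop: I_B = (V_BB − V_BE)/R_B = (4.9 − 0.7)/120 = 0.035 mA.
I_C = β·I_B = 150×0.035 = 5.25 mA.
V_CE = V_CC − I_C·R_C = 9.6 − 5.25×1.2 = 3.3 V > V_CE(sat), so the active-region assumption holds.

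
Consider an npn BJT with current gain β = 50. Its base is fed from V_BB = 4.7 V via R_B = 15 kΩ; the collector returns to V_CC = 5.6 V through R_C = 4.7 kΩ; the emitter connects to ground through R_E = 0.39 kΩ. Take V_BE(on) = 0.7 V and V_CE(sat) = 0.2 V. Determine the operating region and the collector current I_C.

Assume active: I_B = (4.7 − 0.7)/(15 + 51×0.39) = 0.115 mA, I_C = β·I_B = 5.73 mA.
Then V_CE = 5.6 − 5.73×4.7 − 5.85×0.39 = -23.6 V < 0.2 V — the active assumption fails.
Re-solve with V_CE = 0.2 V. KCL at the emitter: V_E/R_E = (V_BB−0.7−V_E)/R_B + (V_CC−0.2−V_E)/R_C, giving V_E = 0.498 V.
I_C = (V_CC − 0.2 − V_E)/R_C = (5.4 − 0.498)/4.7 = 1.04 mA.
Check: I_B = (4 − 0.498)/15 = 0.233 mA, and β·I_B = 11.7 mA > I_C, confirming saturation.

saturation; I_C ≈ 1 mA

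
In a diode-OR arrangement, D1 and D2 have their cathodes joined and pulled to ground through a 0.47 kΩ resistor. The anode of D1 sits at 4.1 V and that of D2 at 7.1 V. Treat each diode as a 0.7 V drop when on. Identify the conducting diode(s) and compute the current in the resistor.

Only D2 conducts; I_R ≈ 14 mA

Assume both conduct. Then node N would need to be at both 4.1−0.7 = 3.4 V and 7.1−0.7 = 6.4 V, which is impossible.
Assume only D2 conducts: V_N = 7.1 − 0.7 = 6.4 V, so I_R = 6.4/0.47 = 13.6 mA.
Check D1: its anode-to-cathode voltage is 4.1 − 6.4 = -2.3 V < 0.7 V, so it is off. The assumption is consistent.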